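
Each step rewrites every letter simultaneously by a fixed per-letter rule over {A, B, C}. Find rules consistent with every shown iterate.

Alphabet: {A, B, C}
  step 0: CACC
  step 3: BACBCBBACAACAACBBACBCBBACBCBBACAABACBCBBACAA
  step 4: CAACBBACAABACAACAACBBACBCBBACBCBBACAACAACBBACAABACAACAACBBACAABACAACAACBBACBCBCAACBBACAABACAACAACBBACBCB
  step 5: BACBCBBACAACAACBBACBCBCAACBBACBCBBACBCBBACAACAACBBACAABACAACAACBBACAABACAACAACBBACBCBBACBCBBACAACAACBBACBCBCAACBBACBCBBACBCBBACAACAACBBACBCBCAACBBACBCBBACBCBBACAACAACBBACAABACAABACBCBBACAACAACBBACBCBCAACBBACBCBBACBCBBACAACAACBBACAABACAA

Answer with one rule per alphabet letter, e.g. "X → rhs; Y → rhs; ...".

  step 4 ⇒ step 5: CAACBBACAABACAACAACBBACBCBBACBCBBACAACAACBBACAABACAACAACBBACAABACAACAACBBACBCBCAACBBACAABACAACAACBBACBCB ⇒ BA·CB·CB·BA·CAA·CAA·CB·BA·CB·CB·CAA·CB·BA·CB·CB·BA·CB·CB·BA·CAA·CAA·CB·BA·CAA·BA·CAA·CAA·CB·BA·CAA·BA·CAA·CAA·CB·BA·CB·CB·BA·CB·CB·BA·CAA·CAA·CB·BA·CB·CB·CAA·CB·BA·CB·CB·BA·CB·CB·BA·CAA·CAA·CB·BA·CB·CB·CAA·CB·BA·CB·CB·BA·CB·CB·BA·CAA·CAA·CB·BA·CAA·BA·CAA·BA·CB·CB·BA·CAA·CAA·CB·BA·CB·CB·CAA·CB·BA·CB·CB·BA·CB·CB·BA·CAA·CAA·CB·BA·CAA·BA·CAA
    A ↦ CB
    B ↦ CAA
    C ↦ BA

A->CB, B->CAA, C->BA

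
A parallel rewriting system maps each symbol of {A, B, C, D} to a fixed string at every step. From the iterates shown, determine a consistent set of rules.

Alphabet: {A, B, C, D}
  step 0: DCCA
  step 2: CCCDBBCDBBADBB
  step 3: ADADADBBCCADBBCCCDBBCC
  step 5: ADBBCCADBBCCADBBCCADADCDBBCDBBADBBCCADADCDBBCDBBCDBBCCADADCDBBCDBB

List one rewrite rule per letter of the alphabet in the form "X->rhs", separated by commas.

  step 2 ⇒ step 3: CCCDBBCDBBADBB ⇒ AD·AD·AD·BB·C·C·AD·BB·C·C·CD·BB·C·C
    A ↦ CD
    B ↦ C
    C ↦ AD
    D ↦ BB

A->CD, B->C, C->AD, D->BB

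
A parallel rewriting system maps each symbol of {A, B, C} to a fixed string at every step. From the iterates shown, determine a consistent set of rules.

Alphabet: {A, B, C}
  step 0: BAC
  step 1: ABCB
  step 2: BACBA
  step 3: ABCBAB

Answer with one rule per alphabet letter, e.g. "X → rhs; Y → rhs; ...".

  step 2 ⇒ step 3: BACBA ⇒ A·B·CB·A·B
    A ↦ B
    B ↦ A
    C ↦ CB

A->B, B->A, C->CB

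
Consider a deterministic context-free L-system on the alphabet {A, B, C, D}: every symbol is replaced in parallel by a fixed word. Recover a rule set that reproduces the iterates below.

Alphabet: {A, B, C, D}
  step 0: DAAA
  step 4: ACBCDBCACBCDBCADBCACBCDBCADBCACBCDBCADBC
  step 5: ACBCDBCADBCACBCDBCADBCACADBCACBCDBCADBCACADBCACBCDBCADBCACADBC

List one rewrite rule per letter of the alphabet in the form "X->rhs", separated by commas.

A->AC, B->D, C->BC, D->A

  step 4 ⇒ step 5: ACBCDBCACBCDBCADBCACBCDBCADBCACBCDBCADBC ⇒ AC·BC·D·BC·A·D·BC·AC·BC·D·BC·A·D·BC·AC·A·D·BC·AC·BC·D·BC·A·D·BC·AC·A·D·BC·AC·BC·D·BC·A·D·BC·AC·A·D·BC
    A ↦ AC
    B ↦ D
    C ↦ BC
    D ↦ A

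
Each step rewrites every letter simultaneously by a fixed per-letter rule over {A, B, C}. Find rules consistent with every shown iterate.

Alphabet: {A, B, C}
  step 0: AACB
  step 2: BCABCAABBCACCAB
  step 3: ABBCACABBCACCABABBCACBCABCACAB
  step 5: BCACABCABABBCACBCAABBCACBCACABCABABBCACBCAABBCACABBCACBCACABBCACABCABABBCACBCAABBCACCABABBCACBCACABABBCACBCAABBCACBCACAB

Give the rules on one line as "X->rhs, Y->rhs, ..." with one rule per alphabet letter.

A->C, B->AB, C->BCA

  step 2 ⇒ step 3: BCABCAABBCACCAB ⇒ AB·BCA·C·AB·BCA·C·C·AB·AB·BCA·C·BCA·BCA·C·AB
    A ↦ C
    B ↦ AB
    C ↦ BCA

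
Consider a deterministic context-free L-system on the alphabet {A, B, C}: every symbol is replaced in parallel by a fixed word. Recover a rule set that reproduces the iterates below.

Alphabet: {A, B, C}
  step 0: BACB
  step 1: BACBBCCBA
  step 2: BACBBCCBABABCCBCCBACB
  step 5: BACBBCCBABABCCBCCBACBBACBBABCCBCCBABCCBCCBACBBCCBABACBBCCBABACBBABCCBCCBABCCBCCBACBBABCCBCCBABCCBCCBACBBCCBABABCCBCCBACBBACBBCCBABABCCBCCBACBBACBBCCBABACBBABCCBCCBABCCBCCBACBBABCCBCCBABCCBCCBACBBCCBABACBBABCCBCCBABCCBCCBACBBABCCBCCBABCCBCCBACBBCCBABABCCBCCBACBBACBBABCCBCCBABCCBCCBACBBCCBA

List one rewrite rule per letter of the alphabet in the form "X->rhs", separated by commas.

  step 1 ⇒ step 2: BACBBCCBA ⇒ BA·CB·BCC·BA·BA·BCC·BCC·BA·CB
    A ↦ CB
    B ↦ BA
    C ↦ BCC

A->CB, B->BA, C->BCC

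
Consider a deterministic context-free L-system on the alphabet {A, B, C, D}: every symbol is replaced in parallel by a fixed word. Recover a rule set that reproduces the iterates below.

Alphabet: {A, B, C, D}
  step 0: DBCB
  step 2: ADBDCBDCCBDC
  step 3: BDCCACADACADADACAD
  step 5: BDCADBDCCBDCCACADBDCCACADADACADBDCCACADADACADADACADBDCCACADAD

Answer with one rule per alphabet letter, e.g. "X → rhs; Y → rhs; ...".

A->BDC, B->A, C->AD, D->C

  step 2 ⇒ step 3: ADBDCBDCCBDC ⇒ BDC·C·A·C·AD·A·C·AD·AD·A·C·AD
    A ↦ BDC
    B ↦ A
    C ↦ AD
    D ↦ C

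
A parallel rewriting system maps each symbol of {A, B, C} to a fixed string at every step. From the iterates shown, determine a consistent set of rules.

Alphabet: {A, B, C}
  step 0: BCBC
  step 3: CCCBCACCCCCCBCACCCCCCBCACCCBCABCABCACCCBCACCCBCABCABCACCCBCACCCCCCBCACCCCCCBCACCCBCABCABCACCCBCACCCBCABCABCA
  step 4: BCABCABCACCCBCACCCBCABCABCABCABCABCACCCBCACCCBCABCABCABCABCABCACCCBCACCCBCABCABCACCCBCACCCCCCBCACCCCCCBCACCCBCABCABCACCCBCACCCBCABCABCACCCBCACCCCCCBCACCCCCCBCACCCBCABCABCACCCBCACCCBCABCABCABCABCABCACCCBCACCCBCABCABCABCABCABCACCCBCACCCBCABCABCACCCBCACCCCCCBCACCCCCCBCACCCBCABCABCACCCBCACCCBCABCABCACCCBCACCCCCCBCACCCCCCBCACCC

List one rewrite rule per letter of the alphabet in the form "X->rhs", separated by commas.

A->CCC, B->CCC, C->BCA

  step 3 ⇒ step 4: CCCBCACCCCCCBCACCCCCCBCACCCBCABCABCACCCBCACCCBCABCABCACCCBCACCCCCCBCACCCCCCBCACCCBCABCABCACCCBCACCCBCABCABCA ⇒ BCA·BCA·BCA·CCC·BCA·CCC·BCA·BCA·BCA·BCA·BCA·BCA·CCC·BCA·CCC·BCA·BCA·BCA·BCA·BCA·BCA·CCC·BCA·CCC·BCA·BCA·BCA·CCC·BCA·CCC·CCC·BCA·CCC·CCC·BCA·CCC·BCA·BCA·BCA·CCC·BCA·CCC·BCA·BCA·BCA·CCC·BCA·CCC·CCC·BCA·CCC·CCC·BCA·CCC·BCA·BCA·BCA·CCC·BCA·CCC·BCA·BCA·BCA·BCA·BCA·BCA·CCC·BCA·CCC·BCA·BCA·BCA·BCA·BCA·BCA·CCC·BCA·CCC·BCA·BCA·BCA·CCC·BCA·CCC·CCC·BCA·CCC·CCC·BCA·CCC·BCA·BCA·BCA·CCC·BCA·CCC·BCA·BCA·BCA·CCC·BCA·CCC·CCC·BCA·CCC·CCC·BCA·CCC
    A ↦ CCC
    B ↦ CCC
    C ↦ BCA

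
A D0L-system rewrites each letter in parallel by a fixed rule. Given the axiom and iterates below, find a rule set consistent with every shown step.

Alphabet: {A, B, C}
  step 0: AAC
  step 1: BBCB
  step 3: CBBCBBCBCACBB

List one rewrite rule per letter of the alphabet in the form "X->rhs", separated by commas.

  step 0 ⇒ step 1: AAC ⇒ B·B·CB
    A ↦ B
    C ↦ CB
    B ↦ CA  (constrained at step 1)

A->B, B->CA, C->CB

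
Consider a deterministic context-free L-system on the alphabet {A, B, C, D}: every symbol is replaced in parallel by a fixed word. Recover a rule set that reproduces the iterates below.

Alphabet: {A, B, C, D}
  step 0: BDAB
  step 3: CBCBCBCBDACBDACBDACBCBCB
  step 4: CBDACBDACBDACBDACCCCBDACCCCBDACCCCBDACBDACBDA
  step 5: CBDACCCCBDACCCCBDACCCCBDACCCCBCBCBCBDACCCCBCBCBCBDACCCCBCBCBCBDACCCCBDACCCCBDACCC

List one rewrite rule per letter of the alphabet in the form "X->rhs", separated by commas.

A->C, B->DA, C->CB, D->CC

  step 4 ⇒ step 5: CBDACBDACBDACBDACCCCBDACCCCBDACCCCBDACBDACBDA ⇒ CB·DA·CC·C·CB·DA·CC·C·CB·DA·CC·C·CB·DA·CC·C·CB·CB·CB·CB·DA·CC·C·CB·CB·CB·CB·DA·CC·C·CB·CB·CB·CB·DA·CC·C·CB·DA·CC·C·CB·DA·CC·C
    A ↦ C
    B ↦ DA
    C ↦ CB
    D ↦ CC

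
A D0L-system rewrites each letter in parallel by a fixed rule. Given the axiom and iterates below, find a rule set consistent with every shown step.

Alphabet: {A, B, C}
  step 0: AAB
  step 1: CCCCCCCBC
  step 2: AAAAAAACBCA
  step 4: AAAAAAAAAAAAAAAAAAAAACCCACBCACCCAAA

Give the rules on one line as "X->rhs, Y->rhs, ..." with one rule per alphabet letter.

  step 1 ⇒ step 2: CCCCCCCBC ⇒ A·A·A·A·A·A·A·CBC·A
    B ↦ CBC
    C ↦ A
  step 0 ⇒ step 1: AAB ⇒ CCC·CCC·CBC
    A ↦ CCC

A->CCC, B->CBC, C->A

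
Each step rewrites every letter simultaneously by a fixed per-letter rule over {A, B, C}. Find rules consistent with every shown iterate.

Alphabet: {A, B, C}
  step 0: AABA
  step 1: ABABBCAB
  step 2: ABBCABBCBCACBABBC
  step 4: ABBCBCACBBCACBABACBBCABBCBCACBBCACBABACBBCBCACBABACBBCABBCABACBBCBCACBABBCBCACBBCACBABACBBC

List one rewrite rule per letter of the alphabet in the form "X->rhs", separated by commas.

  step 1 ⇒ step 2: ABABBCAB ⇒ AB·BC·AB·BC·BC·ACB·AB·BC
    A ↦ AB
    B ↦ BC
    C ↦ ACB

A->AB, B->BC, C->ACB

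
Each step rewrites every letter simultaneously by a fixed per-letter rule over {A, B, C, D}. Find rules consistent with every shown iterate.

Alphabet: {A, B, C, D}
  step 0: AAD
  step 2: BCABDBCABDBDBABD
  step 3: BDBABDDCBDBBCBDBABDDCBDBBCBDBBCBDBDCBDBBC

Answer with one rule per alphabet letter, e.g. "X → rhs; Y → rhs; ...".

A->DC, B->BDB, C->ABD, D->BC

  step 2 ⇒ step 3: BCABDBCABDBDBABD ⇒ BDB·ABD·DC·BDB·BC·BDB·ABD·DC·BDB·BC·BDB·BC·BDB·DC·BDB·BC
    A ↦ DC
    B ↦ BDB
    C ↦ ABD
    D ↦ BC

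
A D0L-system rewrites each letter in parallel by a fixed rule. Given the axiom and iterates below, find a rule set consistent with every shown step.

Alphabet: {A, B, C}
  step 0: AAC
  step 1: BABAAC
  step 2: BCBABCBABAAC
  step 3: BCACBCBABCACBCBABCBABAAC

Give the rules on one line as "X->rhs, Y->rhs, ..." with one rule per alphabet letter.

A->BA, B->BC, C->AC

  step 2 ⇒ step 3: BCBABCBABAAC ⇒ BC·AC·BC·BA·BC·AC·BC·BA·BC·BA·BA·AC
    A ↦ BA
    B ↦ BC
    C ↦ AC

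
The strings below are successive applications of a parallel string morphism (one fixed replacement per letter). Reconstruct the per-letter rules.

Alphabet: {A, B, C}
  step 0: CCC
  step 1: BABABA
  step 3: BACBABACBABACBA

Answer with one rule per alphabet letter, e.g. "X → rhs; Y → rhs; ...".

A->C, B->BA, C->BA

  step 0 ⇒ step 1: CCC ⇒ BA·BA·BA
    C ↦ BA
    A ↦ C  (constrained at step 1)
    B ↦ BA  (constrained at step 1)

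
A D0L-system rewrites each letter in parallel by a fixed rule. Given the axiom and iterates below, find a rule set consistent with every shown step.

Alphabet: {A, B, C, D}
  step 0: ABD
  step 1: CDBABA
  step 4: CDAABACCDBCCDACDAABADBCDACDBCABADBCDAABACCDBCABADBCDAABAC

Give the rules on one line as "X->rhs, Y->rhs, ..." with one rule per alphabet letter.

  step 0 ⇒ step 1: ABD ⇒ C·DB·ABA
    A ↦ C
    B ↦ DB
    D ↦ ABA
    C ↦ CDA  (constrained at step 1)

A->C, B->DB, C->CDA, D->ABA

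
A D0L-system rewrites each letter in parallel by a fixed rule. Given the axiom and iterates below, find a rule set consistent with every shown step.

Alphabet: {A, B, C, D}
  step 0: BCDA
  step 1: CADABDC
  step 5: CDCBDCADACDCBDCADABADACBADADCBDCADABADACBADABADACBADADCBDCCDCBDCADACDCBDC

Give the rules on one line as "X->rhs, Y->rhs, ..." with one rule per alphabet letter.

A->DC, B->C, C->ADA, D->B

  step 0 ⇒ step 1: BCDA ⇒ C·ADA·B·DC
    A ↦ DC
    B ↦ C
    C ↦ ADA
    D ↦ B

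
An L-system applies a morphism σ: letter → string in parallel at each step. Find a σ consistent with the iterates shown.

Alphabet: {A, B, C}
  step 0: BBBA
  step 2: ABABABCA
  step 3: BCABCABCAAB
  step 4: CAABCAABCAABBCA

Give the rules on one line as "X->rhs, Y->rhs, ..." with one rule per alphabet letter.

A->B, B->CA, C->A

  step 3 ⇒ step 4: BCABCABCAAB ⇒ CA·A·B·CA·A·B·CA·A·B·B·CA
    A ↦ B
    B ↦ CA
    C ↦ A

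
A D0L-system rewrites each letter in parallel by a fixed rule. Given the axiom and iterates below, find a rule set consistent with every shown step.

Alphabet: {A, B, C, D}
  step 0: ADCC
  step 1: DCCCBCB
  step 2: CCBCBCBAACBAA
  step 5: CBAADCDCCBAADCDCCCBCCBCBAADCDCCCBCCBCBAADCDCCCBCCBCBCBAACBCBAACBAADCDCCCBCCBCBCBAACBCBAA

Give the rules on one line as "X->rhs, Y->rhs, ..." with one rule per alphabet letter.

A->DC, B->AA, C->CB, D->C

  step 1 ⇒ step 2: DCCCBCB ⇒ C·CB·CB·CB·AA·CB·AA
    B ↦ AA
    C ↦ CB
    D ↦ C
  step 0 ⇒ step 1: ADCC ⇒ DC·C·CB·CB
    A ↦ DC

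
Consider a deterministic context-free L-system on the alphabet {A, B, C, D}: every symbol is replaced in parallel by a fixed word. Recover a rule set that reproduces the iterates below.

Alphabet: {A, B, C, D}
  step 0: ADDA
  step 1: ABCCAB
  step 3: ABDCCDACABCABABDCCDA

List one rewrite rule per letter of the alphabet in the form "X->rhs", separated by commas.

  step 0 ⇒ step 1: ADDA ⇒ AB·C·C·AB
    A ↦ AB
    D ↦ C
    B ↦ DC  (constrained at step 1)
    C ↦ DA  (constrained at step 1)

A->AB, B->DC, C->DA, D->C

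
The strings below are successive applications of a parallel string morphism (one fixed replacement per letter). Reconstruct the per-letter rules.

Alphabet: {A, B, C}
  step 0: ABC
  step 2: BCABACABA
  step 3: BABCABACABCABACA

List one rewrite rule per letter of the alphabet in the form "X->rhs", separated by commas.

  step 2 ⇒ step 3: BCABACABA ⇒ BA·B·CA·BA·CA·B·CA·BA·CA
    A ↦ CA
    B ↦ BA
    C ↦ B

A->CA, B->BA, C->B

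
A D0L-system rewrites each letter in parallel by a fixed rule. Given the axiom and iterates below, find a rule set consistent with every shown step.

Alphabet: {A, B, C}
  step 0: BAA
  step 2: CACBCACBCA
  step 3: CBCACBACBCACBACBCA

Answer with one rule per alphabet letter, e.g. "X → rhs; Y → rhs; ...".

A->CA, B->A, C->CB

  step 2 ⇒ step 3: CACBCACBCA ⇒ CB·CA·CB·A·CB·CA·CB·A·CB·CA
    A ↦ CA
    B ↦ A
    C ↦ CB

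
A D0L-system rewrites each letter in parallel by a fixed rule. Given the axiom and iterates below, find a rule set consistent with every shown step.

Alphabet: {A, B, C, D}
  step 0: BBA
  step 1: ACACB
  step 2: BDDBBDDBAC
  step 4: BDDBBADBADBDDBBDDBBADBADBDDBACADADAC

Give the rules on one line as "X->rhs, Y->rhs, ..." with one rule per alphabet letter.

  step 1 ⇒ step 2: ACACB ⇒ B·DDB·B·DDB·AC
    A ↦ B
    B ↦ AC
    C ↦ DDB
    D ↦ AD  (constrained at step 2)

A->B, B->AC, C->DDB, D->AD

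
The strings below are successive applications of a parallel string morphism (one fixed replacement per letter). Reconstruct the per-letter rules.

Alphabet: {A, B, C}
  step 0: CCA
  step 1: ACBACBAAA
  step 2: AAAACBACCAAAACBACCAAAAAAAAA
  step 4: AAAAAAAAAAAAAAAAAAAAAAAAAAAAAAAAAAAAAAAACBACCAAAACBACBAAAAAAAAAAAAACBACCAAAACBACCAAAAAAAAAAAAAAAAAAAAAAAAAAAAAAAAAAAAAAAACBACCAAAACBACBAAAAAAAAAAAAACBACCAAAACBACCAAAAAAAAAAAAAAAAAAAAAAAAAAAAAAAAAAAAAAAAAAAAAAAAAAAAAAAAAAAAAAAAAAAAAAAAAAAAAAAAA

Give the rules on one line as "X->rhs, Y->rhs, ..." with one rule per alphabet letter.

A->AAA, B->ACC, C->ACB

  step 1 ⇒ step 2: ACBACBAAA ⇒ AAA·ACB·ACC·AAA·ACB·ACC·AAA·AAA·AAA
    A ↦ AAA
    B ↦ ACC
    C ↦ ACB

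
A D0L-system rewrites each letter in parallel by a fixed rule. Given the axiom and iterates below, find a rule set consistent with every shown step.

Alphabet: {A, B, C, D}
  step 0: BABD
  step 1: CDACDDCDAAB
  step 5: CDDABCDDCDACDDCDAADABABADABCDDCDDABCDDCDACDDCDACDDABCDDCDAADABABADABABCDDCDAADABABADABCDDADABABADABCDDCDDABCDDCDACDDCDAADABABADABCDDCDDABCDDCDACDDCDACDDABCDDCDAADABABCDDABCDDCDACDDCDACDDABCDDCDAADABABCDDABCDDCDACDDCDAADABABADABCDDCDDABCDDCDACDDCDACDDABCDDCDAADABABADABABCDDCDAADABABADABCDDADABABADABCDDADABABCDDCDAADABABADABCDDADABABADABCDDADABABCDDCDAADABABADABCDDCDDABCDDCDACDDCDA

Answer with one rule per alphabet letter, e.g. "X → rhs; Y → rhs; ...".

A->CDD, B->CDA, C->AD, D->AB

  step 0 ⇒ step 1: BABD ⇒ CDA·CDD·CDA·AB
    A ↦ CDD
    B ↦ CDA
    D ↦ AB
    C ↦ AD  (constrained at step 1)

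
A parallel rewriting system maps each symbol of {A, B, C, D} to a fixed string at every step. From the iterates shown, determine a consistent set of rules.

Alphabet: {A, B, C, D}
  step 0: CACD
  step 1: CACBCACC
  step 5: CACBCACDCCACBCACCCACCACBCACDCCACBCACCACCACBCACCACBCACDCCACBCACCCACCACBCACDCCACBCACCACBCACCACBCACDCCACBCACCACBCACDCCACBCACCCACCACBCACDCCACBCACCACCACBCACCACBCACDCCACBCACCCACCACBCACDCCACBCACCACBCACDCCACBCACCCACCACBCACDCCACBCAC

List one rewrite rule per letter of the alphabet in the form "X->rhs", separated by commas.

  step 0 ⇒ step 1: CACD ⇒ CAC·B·CAC·C
    A ↦ B
    C ↦ CAC
    D ↦ C
    B ↦ DC  (constrained at step 1)

A->B, B->DC, C->CAC, D->C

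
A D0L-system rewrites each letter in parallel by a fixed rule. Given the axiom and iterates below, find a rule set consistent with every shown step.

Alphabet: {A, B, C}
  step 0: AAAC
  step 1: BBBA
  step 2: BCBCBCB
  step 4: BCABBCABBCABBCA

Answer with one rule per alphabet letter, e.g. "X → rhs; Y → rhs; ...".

A->B, B->BC, C->A

  step 1 ⇒ step 2: BBBA ⇒ BC·BC·BC·B
    A ↦ B
    B ↦ BC
  step 0 ⇒ step 1: AAAC ⇒ B·B·B·A
    C ↦ A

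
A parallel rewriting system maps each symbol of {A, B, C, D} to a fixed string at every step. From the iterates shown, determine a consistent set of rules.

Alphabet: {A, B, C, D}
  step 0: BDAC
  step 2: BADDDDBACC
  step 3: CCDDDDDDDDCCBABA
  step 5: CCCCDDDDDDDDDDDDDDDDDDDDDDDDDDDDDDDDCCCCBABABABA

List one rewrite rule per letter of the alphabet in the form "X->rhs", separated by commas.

A->C, B->C, C->BA, D->DD

  step 2 ⇒ step 3: BADDDDBACC ⇒ C·C·DD·DD·DD·DD·C·C·BA·BA
    A ↦ C
    B ↦ C
    C ↦ BA
    D ↦ DD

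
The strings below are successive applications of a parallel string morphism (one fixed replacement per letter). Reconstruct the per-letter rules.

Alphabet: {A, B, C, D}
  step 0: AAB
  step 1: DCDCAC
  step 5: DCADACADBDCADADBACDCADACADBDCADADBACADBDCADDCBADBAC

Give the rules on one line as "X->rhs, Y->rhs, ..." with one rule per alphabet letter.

  step 0 ⇒ step 1: AAB ⇒ DC·DC·AC
    A ↦ DC
    B ↦ AC
    C ↦ B  (constrained at step 1)
    D ↦ AD  (constrained at step 1)

A->DC, B->AC, C->B, D->AD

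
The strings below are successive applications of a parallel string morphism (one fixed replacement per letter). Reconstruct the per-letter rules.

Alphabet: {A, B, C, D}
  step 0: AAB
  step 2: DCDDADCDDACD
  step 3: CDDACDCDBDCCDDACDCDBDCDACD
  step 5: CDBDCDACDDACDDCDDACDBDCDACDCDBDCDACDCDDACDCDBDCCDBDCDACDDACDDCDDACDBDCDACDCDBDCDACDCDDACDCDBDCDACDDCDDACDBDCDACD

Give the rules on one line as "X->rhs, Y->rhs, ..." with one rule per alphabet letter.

  step 2 ⇒ step 3: DCDDADCDDACD ⇒ CD·DA·CD·CD·BDC·CD·DA·CD·CD·BDC·DA·CD
    A ↦ BDC
    C ↦ DA
    D ↦ CD
    B ↦ D  (constrained at step 0)

A->BDC, B->D, C->DA, D->CD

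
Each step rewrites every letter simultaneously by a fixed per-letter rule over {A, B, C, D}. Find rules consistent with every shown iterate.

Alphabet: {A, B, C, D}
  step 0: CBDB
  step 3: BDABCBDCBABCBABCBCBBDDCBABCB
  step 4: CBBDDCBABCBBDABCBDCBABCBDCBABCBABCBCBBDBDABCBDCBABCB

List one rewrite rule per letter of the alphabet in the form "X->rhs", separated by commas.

  step 3 ⇒ step 4: BDABCBDCBABCBABCBCBBDDCBABCB ⇒ CB·BD·D·CB·AB·CB·BD·AB·CB·D·CB·AB·CB·D·CB·AB·CB·AB·CB·CB·BD·BD·AB·CB·D·CB·AB·CB
    A ↦ D
    B ↦ CB
    C ↦ AB
    D ↦ BD

A->D, B->CB, C->AB, D->BD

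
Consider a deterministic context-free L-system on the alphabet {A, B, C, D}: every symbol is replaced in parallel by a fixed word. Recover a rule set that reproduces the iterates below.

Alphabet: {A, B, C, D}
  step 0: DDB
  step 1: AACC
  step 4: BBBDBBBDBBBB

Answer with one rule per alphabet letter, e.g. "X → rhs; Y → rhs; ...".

A->BD, B->CC, C->B, D->A

  step 0 ⇒ step 1: DDB ⇒ A·A·CC
    B ↦ CC
    D ↦ A
    A ↦ BD  (constrained at step 1)
    C ↦ B  (constrained at step 1)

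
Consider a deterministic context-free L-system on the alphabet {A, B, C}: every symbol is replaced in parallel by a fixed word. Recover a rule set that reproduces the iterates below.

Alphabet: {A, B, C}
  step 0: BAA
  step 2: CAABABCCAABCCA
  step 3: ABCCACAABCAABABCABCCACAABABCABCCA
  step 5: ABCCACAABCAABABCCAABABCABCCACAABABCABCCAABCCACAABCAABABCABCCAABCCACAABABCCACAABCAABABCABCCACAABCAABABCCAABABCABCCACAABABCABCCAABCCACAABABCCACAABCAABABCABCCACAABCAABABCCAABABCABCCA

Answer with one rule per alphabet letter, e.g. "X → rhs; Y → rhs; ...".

  step 2 ⇒ step 3: CAABABCCAABCCA ⇒ ABC·CA·CA·AB·CA·AB·ABC·ABC·CA·CA·AB·ABC·ABC·CA
    A ↦ CA
    B ↦ AB
    C ↦ ABC

A->CA, B->AB, C->ABC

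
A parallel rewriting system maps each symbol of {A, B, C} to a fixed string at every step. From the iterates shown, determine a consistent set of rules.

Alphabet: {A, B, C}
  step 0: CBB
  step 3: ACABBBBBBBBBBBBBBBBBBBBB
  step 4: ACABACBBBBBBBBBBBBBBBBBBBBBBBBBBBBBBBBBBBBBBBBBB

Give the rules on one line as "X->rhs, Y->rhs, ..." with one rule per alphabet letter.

A->AC, B->BB, C->AB

  step 3 ⇒ step 4: ACABBBBBBBBBBBBBBBBBBBBB ⇒ AC·AB·AC·BB·BB·BB·BB·BB·BB·BB·BB·BB·BB·BB·BB·BB·BB·BB·BB·BB·BB·BB·BB·BB
    A ↦ AC
    B ↦ BB
    C ↦ AB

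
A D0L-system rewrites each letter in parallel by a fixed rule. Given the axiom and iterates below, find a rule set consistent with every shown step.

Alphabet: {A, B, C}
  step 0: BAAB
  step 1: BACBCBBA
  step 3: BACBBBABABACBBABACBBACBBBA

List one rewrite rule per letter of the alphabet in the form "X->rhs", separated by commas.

  step 0 ⇒ step 1: BAAB ⇒ BA·CB·CB·BA
    A ↦ CB
    B ↦ BA
    C ↦ B  (constrained at step 1)

A->CB, B->BA, C->B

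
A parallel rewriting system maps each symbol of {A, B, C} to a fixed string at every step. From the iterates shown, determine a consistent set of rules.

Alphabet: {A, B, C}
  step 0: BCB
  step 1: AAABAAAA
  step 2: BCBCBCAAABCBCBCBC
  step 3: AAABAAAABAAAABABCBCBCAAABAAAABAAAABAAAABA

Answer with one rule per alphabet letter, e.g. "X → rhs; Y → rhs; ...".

  step 2 ⇒ step 3: BCBCBCAAABCBCBCBC ⇒ AAA·BA·AAA·BA·AAA·BA·BC·BC·BC·AAA·BA·AAA·BA·AAA·BA·AAA·BA
    A ↦ BC
    B ↦ AAA
    C ↦ BA

A->BC, B->AAA, C->BA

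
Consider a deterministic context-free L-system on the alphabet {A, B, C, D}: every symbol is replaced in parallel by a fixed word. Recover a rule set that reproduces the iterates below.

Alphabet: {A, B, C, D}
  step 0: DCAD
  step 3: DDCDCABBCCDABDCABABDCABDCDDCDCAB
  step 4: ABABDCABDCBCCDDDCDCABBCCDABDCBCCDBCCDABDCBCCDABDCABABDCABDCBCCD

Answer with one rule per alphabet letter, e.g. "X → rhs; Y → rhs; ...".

A->BCC, B->D, C->DC, D->AB

  step 3 ⇒ step 4: DDCDCABBCCDABDCABABDCABDCDDCDCAB ⇒ AB·AB·DC·AB·DC·BCC·D·D·DC·DC·AB·BCC·D·AB·DC·BCC·D·BCC·D·AB·DC·BCC·D·AB·DC·AB·AB·DC·AB·DC·BCC·D
    A ↦ BCC
    B ↦ D
    C ↦ DC
    D ↦ AB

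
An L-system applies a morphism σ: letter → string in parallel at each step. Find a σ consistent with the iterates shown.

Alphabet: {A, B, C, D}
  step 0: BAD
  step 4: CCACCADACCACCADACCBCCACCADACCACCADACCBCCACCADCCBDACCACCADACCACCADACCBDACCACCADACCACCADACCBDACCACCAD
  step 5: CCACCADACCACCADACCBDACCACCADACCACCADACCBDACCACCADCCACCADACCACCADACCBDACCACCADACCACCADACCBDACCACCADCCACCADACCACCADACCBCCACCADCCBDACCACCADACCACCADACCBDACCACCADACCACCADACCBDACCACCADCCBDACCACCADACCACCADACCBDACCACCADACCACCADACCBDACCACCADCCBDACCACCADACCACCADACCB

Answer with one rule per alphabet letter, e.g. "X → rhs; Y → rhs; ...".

  step 4 ⇒ step 5: CCACCADACCACCADACCBCCACCADACCACCADACCBCCACCADCCBDACCACCADACCACCADACCBDACCACCADACCACCADACCBDACCACCAD ⇒ CCA·CCA·DA·CCA·CCA·DA·CCB·DA·CCA·CCA·DA·CCA·CCA·DA·CCB·DA·CCA·CCA·D·CCA·CCA·DA·CCA·CCA·DA·CCB·DA·CCA·CCA·DA·CCA·CCA·DA·CCB·DA·CCA·CCA·D·CCA·CCA·DA·CCA·CCA·DA·CCB·CCA·CCA·D·CCB·DA·CCA·CCA·DA·CCA·CCA·DA·CCB·DA·CCA·CCA·DA·CCA·CCA·DA·CCB·DA·CCA·CCA·D·CCB·DA·CCA·CCA·DA·CCA·CCA·DA·CCB·DA·CCA·CCA·DA·CCA·CCA·DA·CCB·DA·CCA·CCA·D·CCB·DA·CCA·CCA·DA·CCA·CCA·DA·CCB
    A ↦ DA
    B ↦ D
    C ↦ CCA
    D ↦ CCB

A->DA, B->D, C->CCA, D->CCB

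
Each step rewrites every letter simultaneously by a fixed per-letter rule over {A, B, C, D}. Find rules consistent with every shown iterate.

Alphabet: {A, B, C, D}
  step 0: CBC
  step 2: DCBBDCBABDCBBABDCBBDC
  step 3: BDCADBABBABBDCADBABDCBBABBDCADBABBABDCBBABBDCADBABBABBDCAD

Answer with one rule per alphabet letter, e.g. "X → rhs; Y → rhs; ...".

  step 2 ⇒ step 3: DCBBDCBABDCBBABDCBBDC ⇒ BDC·AD·BAB·BAB·BDC·AD·BAB·DCB·BAB·BDC·AD·BAB·BAB·DCB·BAB·BDC·AD·BAB·BAB·BDC·AD
    A ↦ DCB
    B ↦ BAB
    C ↦ AD
    D ↦ BDC

A->DCB, B->BAB, C->AD, D->BDC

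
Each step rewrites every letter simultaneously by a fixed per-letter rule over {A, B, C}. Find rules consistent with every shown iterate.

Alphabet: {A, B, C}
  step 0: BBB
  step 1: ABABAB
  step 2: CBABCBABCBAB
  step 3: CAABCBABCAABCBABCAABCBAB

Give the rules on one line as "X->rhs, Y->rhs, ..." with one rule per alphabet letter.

A->CB, B->AB, C->CA

  step 2 ⇒ step 3: CBABCBABCBAB ⇒ CA·AB·CB·AB·CA·AB·CB·AB·CA·AB·CB·AB
    A ↦ CB
    B ↦ AB
    C ↦ CA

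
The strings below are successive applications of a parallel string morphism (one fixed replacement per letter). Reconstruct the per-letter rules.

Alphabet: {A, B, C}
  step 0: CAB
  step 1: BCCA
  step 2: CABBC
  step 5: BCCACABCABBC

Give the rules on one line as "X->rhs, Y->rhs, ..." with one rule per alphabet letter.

A->C, B->CA, C->B

  step 1 ⇒ step 2: BCCA ⇒ CA·B·B·C
    A ↦ C
    B ↦ CA
    C ↦ B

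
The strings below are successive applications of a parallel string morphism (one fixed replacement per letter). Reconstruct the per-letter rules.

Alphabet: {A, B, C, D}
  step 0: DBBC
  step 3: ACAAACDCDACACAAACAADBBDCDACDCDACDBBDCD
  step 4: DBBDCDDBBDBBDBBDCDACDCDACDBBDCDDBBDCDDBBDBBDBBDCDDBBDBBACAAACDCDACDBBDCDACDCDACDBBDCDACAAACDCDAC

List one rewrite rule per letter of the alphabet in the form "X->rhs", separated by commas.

A->DBB, B->A, C->DCD, D->AC

  step 3 ⇒ step 4: ACAAACDCDACACAAACAADBBDCDACDCDACDBBDCD ⇒ DBB·DCD·DBB·DBB·DBB·DCD·AC·DCD·AC·DBB·DCD·DBB·DCD·DBB·DBB·DBB·DCD·DBB·DBB·AC·A·A·AC·DCD·AC·DBB·DCD·AC·DCD·AC·DBB·DCD·AC·A·A·AC·DCD·AC
    A ↦ DBB
    B ↦ A
    C ↦ DCD
    D ↦ AC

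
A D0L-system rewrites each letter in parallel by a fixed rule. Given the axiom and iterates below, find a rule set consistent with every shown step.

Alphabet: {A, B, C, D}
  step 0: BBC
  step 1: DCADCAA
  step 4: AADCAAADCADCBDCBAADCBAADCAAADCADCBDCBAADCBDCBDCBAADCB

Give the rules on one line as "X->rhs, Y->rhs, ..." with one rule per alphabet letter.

A->DCB, B->DCA, C->A, D->A

  step 0 ⇒ step 1: BBC ⇒ DCA·DCA·A
    B ↦ DCA
    C ↦ A
    A ↦ DCB  (constrained at step 1)
    D ↦ A  (constrained at step 1)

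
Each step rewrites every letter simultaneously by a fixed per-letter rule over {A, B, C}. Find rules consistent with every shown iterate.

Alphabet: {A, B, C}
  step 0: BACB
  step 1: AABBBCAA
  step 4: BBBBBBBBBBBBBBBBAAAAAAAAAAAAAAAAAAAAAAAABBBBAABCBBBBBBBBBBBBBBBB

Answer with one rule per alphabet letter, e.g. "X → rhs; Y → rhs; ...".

  step 0 ⇒ step 1: BACB ⇒ AA·BB·BC·AA
    A ↦ BB
    B ↦ AA
    C ↦ BC

A->BB, B->AA, C->BC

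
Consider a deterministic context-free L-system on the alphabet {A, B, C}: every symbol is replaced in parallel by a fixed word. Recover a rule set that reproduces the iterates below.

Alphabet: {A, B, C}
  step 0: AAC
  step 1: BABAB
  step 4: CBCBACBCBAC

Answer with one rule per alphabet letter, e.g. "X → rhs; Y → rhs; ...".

A->BA, B->C, C->B

  step 0 ⇒ step 1: AAC ⇒ BA·BA·B
    A ↦ BA
    C ↦ B
    B ↦ C  (constrained at step 1)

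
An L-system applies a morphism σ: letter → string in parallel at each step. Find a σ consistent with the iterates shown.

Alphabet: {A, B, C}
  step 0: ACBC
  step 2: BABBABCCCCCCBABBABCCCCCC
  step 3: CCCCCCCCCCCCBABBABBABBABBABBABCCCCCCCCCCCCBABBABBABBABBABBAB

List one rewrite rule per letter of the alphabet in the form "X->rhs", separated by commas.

A->CC, B->CC, C->BAB

  step 2 ⇒ step 3: BABBABCCCCCCBABBABCCCCCC ⇒ CC·CC·CC·CC·CC·CC·BAB·BAB·BAB·BAB·BAB·BAB·CC·CC·CC·CC·CC·CC·BAB·BAB·BAB·BAB·BAB·BAB
    A ↦ CC
    B ↦ CC
    C ↦ BAB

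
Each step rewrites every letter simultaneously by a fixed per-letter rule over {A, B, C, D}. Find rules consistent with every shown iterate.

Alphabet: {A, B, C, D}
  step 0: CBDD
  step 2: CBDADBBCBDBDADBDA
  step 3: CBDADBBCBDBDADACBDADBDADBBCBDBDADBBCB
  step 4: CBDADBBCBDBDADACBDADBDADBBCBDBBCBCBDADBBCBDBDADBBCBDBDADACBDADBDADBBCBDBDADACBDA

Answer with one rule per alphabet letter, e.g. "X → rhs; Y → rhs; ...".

  step 3 ⇒ step 4: CBDADBBCBDBDADACBDADBDADBBCBDBDADBBCB ⇒ CB·DA·DB·BCB·DB·DA·DA·CB·DA·DB·DA·DB·BCB·DB·BCB·CB·DA·DB·BCB·DB·DA·DB·BCB·DB·DA·DA·CB·DA·DB·DA·DB·BCB·DB·DA·DA·CB·DA
    A ↦ BCB
    B ↦ DA
    C ↦ CB
    D ↦ DB

A->BCB, B->DA, C->CB, D->DB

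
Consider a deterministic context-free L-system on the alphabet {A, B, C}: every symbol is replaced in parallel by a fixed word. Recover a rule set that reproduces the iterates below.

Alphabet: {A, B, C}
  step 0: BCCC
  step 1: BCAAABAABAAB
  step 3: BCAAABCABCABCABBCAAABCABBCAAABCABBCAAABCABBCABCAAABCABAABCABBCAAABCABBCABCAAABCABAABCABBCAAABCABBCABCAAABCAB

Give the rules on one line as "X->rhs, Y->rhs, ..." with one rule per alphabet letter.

A->CAB, B->BCA, C->AAB

  step 0 ⇒ step 1: BCCC ⇒ BCA·AAB·AAB·AAB
    B ↦ BCA
    C ↦ AAB
    A ↦ CAB  (constrained at step 1)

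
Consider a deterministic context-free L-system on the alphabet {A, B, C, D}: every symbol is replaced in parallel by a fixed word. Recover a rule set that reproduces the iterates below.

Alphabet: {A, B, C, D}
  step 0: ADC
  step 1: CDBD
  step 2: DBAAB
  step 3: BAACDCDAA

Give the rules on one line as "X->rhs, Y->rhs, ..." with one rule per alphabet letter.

A->CD, B->AA, C->D, D->B

  step 2 ⇒ step 3: DBAAB ⇒ B·AA·CD·CD·AA
    A ↦ CD
    B ↦ AA
    D ↦ B
  step 0 ⇒ step 1: ADC ⇒ CD·B·D
    C ↦ D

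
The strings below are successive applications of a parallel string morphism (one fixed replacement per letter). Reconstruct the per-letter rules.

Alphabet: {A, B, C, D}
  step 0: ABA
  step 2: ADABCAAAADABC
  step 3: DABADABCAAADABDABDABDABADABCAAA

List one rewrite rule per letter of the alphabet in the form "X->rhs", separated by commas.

  step 2 ⇒ step 3: ADABCAAAADABC ⇒ DAB·A·DAB·C·AAA·DAB·DAB·DAB·DAB·A·DAB·C·AAA
    A ↦ DAB
    B ↦ C
    C ↦ AAA
    D ↦ A

A->DAB, B->C, C->AAA, D->A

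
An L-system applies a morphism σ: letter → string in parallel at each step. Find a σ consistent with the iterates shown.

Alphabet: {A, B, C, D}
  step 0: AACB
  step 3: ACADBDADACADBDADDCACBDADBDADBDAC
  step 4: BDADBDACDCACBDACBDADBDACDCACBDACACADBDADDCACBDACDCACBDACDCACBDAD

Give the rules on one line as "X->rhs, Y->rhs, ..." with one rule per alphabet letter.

A->BD, B->DC, C->AD, D->AC

  step 3 ⇒ step 4: ACADBDADACADBDADDCACBDADBDADBDAC ⇒ BD·AD·BD·AC·DC·AC·BD·AC·BD·AD·BD·AC·DC·AC·BD·AC·AC·AD·BD·AD·DC·AC·BD·AC·DC·AC·BD·AC·DC·AC·BD·AD
    A ↦ BD
    B ↦ DC
    C ↦ AD
    D ↦ AC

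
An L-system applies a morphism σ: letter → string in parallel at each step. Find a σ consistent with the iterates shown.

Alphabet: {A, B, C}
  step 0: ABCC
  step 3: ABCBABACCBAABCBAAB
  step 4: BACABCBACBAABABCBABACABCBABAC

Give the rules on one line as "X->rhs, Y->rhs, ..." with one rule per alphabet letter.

A->BA, B->C, C->AB

  step 3 ⇒ step 4: ABCBABACCBAABCBAAB ⇒ BA·C·AB·C·BA·C·BA·AB·AB·C·BA·BA·C·AB·C·BA·BA·C
    A ↦ BA
    B ↦ C
    C ↦ AB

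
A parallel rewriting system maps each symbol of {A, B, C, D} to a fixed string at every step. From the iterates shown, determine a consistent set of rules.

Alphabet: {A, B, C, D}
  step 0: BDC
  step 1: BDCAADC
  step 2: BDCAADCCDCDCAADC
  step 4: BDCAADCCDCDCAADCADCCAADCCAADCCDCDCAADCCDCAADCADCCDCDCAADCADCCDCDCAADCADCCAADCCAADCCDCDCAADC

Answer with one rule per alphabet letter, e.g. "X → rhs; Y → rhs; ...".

A->CD, B->BD, C->ADC, D->CA

  step 1 ⇒ step 2: BDCAADC ⇒ BD·CA·ADC·CD·CD·CA·ADC
    A ↦ CD
    B ↦ BD
    C ↦ ADC
    D ↦ CA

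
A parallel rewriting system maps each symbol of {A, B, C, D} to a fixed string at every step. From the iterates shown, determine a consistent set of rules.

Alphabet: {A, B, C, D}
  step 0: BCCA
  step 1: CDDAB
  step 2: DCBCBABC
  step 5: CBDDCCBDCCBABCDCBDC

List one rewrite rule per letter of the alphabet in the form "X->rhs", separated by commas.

A->AB, B->C, C->D, D->CB

  step 1 ⇒ step 2: CDDAB ⇒ D·CB·CB·AB·C
    A ↦ AB
    B ↦ C
    C ↦ D
    D ↦ CB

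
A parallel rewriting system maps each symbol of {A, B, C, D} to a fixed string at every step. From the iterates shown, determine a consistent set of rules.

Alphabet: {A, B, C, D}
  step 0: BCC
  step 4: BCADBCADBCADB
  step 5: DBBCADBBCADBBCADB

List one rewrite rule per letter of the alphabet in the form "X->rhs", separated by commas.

A->C, B->DB, C->B, D->A

  step 4 ⇒ step 5: BCADBCADBCADB ⇒ DB·B·C·A·DB·B·C·A·DB·B·C·A·DB
    A ↦ C
    B ↦ DB
    C ↦ B
    D ↦ A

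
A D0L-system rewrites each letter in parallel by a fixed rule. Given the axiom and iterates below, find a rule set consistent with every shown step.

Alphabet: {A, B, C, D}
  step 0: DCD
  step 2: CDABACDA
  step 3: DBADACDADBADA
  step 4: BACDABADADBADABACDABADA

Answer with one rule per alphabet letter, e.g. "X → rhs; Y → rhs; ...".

A->DA, B->C, C->D, D->BA

  step 3 ⇒ step 4: DBADACDADBADA ⇒ BA·C·DA·BA·DA·D·BA·DA·BA·C·DA·BA·DA
    A ↦ DA
    B ↦ C
    C ↦ D
    D ↦ BA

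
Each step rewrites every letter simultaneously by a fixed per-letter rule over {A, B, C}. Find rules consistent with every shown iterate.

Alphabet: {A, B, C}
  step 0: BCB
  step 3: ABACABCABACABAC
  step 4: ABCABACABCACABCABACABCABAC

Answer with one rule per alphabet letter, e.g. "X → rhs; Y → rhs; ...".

A->AB, B->C, C->AC

  step 3 ⇒ step 4: ABACABCABACABAC ⇒ AB·C·AB·AC·AB·C·AC·AB·C·AB·AC·AB·C·AB·AC
    A ↦ AB
    B ↦ C
    C ↦ AC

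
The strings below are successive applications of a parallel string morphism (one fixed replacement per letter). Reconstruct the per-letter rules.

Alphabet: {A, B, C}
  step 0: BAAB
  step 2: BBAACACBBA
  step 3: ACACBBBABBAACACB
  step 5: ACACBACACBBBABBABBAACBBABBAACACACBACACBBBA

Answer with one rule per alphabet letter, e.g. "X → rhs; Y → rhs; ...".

  step 2 ⇒ step 3: BBAACACBBA ⇒ AC·AC·B·B·BA·B·BA·AC·AC·B
    A ↦ B
    B ↦ AC
    C ↦ BA

A->B, B->AC, C->BA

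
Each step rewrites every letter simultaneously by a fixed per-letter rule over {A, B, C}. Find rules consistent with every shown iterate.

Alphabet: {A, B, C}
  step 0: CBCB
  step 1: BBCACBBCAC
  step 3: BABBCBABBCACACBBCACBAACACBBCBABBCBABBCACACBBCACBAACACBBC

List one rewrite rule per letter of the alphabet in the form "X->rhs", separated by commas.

A->BA, B->AC, C->BBC

  step 0 ⇒ step 1: CBCB ⇒ BBC·AC·BBC·AC
    B ↦ AC
    C ↦ BBC
    A ↦ BA  (constrained at step 1)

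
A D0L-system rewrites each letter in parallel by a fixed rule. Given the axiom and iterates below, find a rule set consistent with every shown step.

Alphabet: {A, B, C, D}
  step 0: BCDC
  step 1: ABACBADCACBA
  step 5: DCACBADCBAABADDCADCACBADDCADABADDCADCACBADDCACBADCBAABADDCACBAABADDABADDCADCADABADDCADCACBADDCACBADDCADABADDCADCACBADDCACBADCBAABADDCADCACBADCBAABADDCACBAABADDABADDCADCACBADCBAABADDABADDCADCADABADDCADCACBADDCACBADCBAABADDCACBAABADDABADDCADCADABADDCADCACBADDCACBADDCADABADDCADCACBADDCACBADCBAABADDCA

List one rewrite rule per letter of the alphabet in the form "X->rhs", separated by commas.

  step 0 ⇒ step 1: BCDC ⇒ ABA·CBA·DCA·CBA
    B ↦ ABA
    C ↦ CBA
    D ↦ DCA
    A ↦ D  (constrained at step 1)

A->D, B->ABA, C->CBA, D->DCA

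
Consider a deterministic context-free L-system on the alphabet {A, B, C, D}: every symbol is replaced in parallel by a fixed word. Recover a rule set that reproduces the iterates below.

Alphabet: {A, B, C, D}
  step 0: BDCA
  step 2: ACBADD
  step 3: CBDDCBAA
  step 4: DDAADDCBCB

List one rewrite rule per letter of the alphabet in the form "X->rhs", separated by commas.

  step 3 ⇒ step 4: CBDDCBAA ⇒ D·D·A·A·D·D·CB·CB
    A ↦ CB
    B ↦ D
    C ↦ D
    D ↦ A

A->CB, B->D, C->D, D->A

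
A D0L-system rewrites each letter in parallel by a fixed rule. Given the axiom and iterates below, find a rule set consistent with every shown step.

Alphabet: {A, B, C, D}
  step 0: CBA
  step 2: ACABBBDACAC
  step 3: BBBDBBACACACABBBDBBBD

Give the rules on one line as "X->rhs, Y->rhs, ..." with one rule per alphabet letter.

  step 2 ⇒ step 3: ACABBBDACAC ⇒ BB·BD·BB·AC·AC·AC·A·BB·BD·BB·BD
    A ↦ BB
    B ↦ AC
    C ↦ BD
    D ↦ A

A->BB, B->AC, C->BD, D->A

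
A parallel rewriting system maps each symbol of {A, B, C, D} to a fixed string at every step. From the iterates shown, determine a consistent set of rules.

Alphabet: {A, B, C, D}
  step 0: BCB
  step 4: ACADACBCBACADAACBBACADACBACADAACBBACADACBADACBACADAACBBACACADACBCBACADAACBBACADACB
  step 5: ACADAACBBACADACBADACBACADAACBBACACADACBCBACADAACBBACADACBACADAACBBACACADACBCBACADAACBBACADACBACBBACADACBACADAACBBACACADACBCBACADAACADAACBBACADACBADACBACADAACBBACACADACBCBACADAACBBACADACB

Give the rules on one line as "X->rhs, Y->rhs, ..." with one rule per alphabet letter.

  step 4 ⇒ step 5: ACADACBCBACADAACBBACADACBACADAACBBACADACBADACBACADAACBBACACADACBCBACADAACBBACADACB ⇒ AC·ADA·AC·BB·AC·ADA·CB·ADA·CB·AC·ADA·AC·BB·AC·AC·ADA·CB·CB·AC·ADA·AC·BB·AC·ADA·CB·AC·ADA·AC·BB·AC·AC·ADA·CB·CB·AC·ADA·AC·BB·AC·ADA·CB·AC·BB·AC·ADA·CB·AC·ADA·AC·BB·AC·AC·ADA·CB·CB·AC·ADA·AC·ADA·AC·BB·AC·ADA·CB·ADA·CB·AC·ADA·AC·BB·AC·AC·ADA·CB·CB·AC·ADA·AC·BB·AC·ADA·CB
    A ↦ AC
    B ↦ CB
    C ↦ ADA
    D ↦ BB

A->AC, B->CB, C->ADA, D->BB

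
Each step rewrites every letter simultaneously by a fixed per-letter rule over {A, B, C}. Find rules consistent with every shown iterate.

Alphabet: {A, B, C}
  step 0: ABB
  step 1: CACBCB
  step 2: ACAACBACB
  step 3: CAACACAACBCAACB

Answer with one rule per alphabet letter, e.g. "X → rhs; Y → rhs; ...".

A->CA, B->CB, C->A

  step 2 ⇒ step 3: ACAACBACB ⇒ CA·A·CA·CA·A·CB·CA·A·CB
    A ↦ CA
    B ↦ CB
    C ↦ A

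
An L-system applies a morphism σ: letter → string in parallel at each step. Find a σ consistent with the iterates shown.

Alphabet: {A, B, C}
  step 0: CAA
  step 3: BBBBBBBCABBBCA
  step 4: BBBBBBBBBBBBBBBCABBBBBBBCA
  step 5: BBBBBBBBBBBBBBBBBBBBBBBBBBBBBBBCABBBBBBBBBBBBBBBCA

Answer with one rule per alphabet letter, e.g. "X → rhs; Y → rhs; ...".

A->CA, B->BB, C->B

  step 4 ⇒ step 5: BBBBBBBBBBBBBBBCABBBBBBBCA ⇒ BB·BB·BB·BB·BB·BB·BB·BB·BB·BB·BB·BB·BB·BB·BB·B·CA·BB·BB·BB·BB·BB·BB·BB·B·CA
    A ↦ CA
    B ↦ BB
    C ↦ B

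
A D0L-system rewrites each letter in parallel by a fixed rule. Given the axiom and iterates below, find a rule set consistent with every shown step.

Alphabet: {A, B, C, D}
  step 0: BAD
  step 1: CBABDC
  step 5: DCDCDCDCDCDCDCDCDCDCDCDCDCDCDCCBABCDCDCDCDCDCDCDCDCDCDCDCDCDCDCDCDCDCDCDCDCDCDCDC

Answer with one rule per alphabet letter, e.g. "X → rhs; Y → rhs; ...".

A->BAB, B->C, C->DC, D->DC

  step 0 ⇒ step 1: BAD ⇒ C·BAB·DC
    A ↦ BAB
    B ↦ C
    D ↦ DC
    C ↦ DC  (constrained at step 1)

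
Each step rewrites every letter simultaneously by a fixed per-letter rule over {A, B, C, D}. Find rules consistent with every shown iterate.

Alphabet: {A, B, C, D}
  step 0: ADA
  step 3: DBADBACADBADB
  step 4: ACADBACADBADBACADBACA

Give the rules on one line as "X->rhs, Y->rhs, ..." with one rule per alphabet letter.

  step 3 ⇒ step 4: DBADBACADBADB ⇒ A·CA·DB·A·CA·DB·A·DB·A·CA·DB·A·CA
    A ↦ DB
    B ↦ CA
    C ↦ A
    D ↦ A

A->DB, B->CA, C->A, D->A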